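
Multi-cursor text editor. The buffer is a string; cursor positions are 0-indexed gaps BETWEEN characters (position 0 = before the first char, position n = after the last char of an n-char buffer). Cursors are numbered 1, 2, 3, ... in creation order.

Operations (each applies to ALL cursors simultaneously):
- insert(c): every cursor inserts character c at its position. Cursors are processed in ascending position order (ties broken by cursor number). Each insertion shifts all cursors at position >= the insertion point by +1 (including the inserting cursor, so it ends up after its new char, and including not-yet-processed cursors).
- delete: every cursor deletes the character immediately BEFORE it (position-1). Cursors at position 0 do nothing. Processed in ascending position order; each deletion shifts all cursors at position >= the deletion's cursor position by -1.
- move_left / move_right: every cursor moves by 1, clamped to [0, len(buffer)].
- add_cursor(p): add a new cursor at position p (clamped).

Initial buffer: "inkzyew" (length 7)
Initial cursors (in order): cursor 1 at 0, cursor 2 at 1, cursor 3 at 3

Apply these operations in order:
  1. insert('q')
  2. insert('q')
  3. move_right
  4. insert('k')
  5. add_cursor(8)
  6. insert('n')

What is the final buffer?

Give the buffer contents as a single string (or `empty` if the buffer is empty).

Answer: qqiknqqnknnkqqzknyew

Derivation:
After op 1 (insert('q')): buffer="qiqnkqzyew" (len 10), cursors c1@1 c2@3 c3@6, authorship 1.2..3....
After op 2 (insert('q')): buffer="qqiqqnkqqzyew" (len 13), cursors c1@2 c2@5 c3@9, authorship 11.22..33....
After op 3 (move_right): buffer="qqiqqnkqqzyew" (len 13), cursors c1@3 c2@6 c3@10, authorship 11.22..33....
After op 4 (insert('k')): buffer="qqikqqnkkqqzkyew" (len 16), cursors c1@4 c2@8 c3@13, authorship 11.122.2.33.3...
After op 5 (add_cursor(8)): buffer="qqikqqnkkqqzkyew" (len 16), cursors c1@4 c2@8 c4@8 c3@13, authorship 11.122.2.33.3...
After op 6 (insert('n')): buffer="qqiknqqnknnkqqzknyew" (len 20), cursors c1@5 c2@11 c4@11 c3@17, authorship 11.1122.224.33.33...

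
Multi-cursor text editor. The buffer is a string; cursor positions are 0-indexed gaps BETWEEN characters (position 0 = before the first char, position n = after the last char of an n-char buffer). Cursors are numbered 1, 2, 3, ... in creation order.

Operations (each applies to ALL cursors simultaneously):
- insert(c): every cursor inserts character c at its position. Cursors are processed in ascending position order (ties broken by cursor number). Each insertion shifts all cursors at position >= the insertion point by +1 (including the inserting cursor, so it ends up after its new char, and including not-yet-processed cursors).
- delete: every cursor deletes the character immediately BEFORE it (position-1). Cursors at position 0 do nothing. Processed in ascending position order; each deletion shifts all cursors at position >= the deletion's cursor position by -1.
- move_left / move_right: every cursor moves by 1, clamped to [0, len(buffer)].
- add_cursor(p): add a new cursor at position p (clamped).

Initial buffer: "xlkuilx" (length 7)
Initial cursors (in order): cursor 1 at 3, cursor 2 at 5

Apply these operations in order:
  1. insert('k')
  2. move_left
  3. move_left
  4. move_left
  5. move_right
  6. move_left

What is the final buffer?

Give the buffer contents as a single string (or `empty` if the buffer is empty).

Answer: xlkkuiklx

Derivation:
After op 1 (insert('k')): buffer="xlkkuiklx" (len 9), cursors c1@4 c2@7, authorship ...1..2..
After op 2 (move_left): buffer="xlkkuiklx" (len 9), cursors c1@3 c2@6, authorship ...1..2..
After op 3 (move_left): buffer="xlkkuiklx" (len 9), cursors c1@2 c2@5, authorship ...1..2..
After op 4 (move_left): buffer="xlkkuiklx" (len 9), cursors c1@1 c2@4, authorship ...1..2..
After op 5 (move_right): buffer="xlkkuiklx" (len 9), cursors c1@2 c2@5, authorship ...1..2..
After op 6 (move_left): buffer="xlkkuiklx" (len 9), cursors c1@1 c2@4, authorship ...1..2..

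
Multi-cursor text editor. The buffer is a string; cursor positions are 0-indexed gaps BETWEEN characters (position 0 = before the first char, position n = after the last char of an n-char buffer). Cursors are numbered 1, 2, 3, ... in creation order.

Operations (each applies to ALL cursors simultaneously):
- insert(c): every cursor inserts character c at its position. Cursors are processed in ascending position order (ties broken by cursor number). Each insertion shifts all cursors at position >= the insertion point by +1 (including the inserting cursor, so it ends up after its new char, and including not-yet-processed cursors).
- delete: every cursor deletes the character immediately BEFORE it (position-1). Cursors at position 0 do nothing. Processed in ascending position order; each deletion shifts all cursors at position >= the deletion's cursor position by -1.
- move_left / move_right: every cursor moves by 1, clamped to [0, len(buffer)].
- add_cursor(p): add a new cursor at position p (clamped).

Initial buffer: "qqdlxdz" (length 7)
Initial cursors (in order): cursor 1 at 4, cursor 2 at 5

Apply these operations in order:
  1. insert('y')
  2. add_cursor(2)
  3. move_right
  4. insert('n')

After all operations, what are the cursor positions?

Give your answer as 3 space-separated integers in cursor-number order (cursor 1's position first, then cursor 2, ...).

Answer: 8 11 4

Derivation:
After op 1 (insert('y')): buffer="qqdlyxydz" (len 9), cursors c1@5 c2@7, authorship ....1.2..
After op 2 (add_cursor(2)): buffer="qqdlyxydz" (len 9), cursors c3@2 c1@5 c2@7, authorship ....1.2..
After op 3 (move_right): buffer="qqdlyxydz" (len 9), cursors c3@3 c1@6 c2@8, authorship ....1.2..
After op 4 (insert('n')): buffer="qqdnlyxnydnz" (len 12), cursors c3@4 c1@8 c2@11, authorship ...3.1.12.2.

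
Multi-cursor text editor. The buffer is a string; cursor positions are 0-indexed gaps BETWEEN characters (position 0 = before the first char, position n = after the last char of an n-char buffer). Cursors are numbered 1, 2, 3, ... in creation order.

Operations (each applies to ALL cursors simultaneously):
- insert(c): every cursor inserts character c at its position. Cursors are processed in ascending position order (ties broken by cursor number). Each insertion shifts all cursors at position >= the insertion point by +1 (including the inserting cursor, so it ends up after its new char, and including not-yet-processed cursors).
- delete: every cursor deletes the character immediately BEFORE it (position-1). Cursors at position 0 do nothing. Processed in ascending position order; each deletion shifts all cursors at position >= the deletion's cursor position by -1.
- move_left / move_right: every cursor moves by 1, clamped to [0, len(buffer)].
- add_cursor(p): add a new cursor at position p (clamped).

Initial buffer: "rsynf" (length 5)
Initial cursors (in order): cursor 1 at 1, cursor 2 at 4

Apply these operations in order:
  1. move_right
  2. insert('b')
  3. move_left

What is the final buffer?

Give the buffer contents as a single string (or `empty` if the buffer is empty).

After op 1 (move_right): buffer="rsynf" (len 5), cursors c1@2 c2@5, authorship .....
After op 2 (insert('b')): buffer="rsbynfb" (len 7), cursors c1@3 c2@7, authorship ..1...2
After op 3 (move_left): buffer="rsbynfb" (len 7), cursors c1@2 c2@6, authorship ..1...2

Answer: rsbynfb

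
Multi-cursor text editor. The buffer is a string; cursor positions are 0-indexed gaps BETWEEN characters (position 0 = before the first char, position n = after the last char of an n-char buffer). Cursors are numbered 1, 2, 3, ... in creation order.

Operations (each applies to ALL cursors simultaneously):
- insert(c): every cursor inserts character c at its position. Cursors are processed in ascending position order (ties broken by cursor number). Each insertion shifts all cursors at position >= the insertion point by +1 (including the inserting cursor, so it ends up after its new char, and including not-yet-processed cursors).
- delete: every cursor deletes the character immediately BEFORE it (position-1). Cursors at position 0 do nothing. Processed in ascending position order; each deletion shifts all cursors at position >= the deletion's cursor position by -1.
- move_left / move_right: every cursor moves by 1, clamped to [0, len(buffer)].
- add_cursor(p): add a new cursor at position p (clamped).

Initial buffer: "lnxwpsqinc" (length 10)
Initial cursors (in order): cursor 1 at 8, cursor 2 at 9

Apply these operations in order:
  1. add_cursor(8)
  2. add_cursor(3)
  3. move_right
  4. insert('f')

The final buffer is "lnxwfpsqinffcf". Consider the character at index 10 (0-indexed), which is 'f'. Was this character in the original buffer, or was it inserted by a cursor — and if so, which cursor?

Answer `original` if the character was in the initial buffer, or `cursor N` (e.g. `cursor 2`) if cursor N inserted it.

Answer: cursor 1

Derivation:
After op 1 (add_cursor(8)): buffer="lnxwpsqinc" (len 10), cursors c1@8 c3@8 c2@9, authorship ..........
After op 2 (add_cursor(3)): buffer="lnxwpsqinc" (len 10), cursors c4@3 c1@8 c3@8 c2@9, authorship ..........
After op 3 (move_right): buffer="lnxwpsqinc" (len 10), cursors c4@4 c1@9 c3@9 c2@10, authorship ..........
After op 4 (insert('f')): buffer="lnxwfpsqinffcf" (len 14), cursors c4@5 c1@12 c3@12 c2@14, authorship ....4.....13.2
Authorship (.=original, N=cursor N): . . . . 4 . . . . . 1 3 . 2
Index 10: author = 1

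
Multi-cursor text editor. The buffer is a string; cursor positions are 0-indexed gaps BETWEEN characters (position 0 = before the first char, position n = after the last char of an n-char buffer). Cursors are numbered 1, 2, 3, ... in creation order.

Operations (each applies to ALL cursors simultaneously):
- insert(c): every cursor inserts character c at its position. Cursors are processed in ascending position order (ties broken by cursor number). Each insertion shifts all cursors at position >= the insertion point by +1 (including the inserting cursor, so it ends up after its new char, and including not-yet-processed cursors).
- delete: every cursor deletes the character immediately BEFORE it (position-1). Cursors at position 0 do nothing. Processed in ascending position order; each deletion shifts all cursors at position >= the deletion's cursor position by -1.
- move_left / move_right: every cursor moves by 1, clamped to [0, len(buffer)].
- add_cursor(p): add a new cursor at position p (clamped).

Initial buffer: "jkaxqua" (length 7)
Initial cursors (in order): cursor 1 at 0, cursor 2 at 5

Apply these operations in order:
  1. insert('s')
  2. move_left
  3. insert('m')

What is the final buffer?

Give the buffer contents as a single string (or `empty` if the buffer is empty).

Answer: msjkaxqmsua

Derivation:
After op 1 (insert('s')): buffer="sjkaxqsua" (len 9), cursors c1@1 c2@7, authorship 1.....2..
After op 2 (move_left): buffer="sjkaxqsua" (len 9), cursors c1@0 c2@6, authorship 1.....2..
After op 3 (insert('m')): buffer="msjkaxqmsua" (len 11), cursors c1@1 c2@8, authorship 11.....22..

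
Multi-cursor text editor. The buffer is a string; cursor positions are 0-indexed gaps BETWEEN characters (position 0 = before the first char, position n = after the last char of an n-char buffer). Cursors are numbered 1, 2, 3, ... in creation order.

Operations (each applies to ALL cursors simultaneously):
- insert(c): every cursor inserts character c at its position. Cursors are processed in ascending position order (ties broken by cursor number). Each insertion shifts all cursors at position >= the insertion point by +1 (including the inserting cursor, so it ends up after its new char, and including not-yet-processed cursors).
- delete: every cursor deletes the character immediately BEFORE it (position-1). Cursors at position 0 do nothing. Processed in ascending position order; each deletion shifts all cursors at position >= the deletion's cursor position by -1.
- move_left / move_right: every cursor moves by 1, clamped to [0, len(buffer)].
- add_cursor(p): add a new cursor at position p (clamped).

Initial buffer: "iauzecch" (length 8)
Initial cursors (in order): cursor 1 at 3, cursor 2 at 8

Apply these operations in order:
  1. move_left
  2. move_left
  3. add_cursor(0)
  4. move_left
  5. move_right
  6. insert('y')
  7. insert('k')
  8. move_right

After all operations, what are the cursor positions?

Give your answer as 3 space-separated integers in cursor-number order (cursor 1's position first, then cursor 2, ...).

Answer: 6 13 6

Derivation:
After op 1 (move_left): buffer="iauzecch" (len 8), cursors c1@2 c2@7, authorship ........
After op 2 (move_left): buffer="iauzecch" (len 8), cursors c1@1 c2@6, authorship ........
After op 3 (add_cursor(0)): buffer="iauzecch" (len 8), cursors c3@0 c1@1 c2@6, authorship ........
After op 4 (move_left): buffer="iauzecch" (len 8), cursors c1@0 c3@0 c2@5, authorship ........
After op 5 (move_right): buffer="iauzecch" (len 8), cursors c1@1 c3@1 c2@6, authorship ........
After op 6 (insert('y')): buffer="iyyauzecych" (len 11), cursors c1@3 c3@3 c2@9, authorship .13.....2..
After op 7 (insert('k')): buffer="iyykkauzecykch" (len 14), cursors c1@5 c3@5 c2@12, authorship .1313.....22..
After op 8 (move_right): buffer="iyykkauzecykch" (len 14), cursors c1@6 c3@6 c2@13, authorship .1313.....22..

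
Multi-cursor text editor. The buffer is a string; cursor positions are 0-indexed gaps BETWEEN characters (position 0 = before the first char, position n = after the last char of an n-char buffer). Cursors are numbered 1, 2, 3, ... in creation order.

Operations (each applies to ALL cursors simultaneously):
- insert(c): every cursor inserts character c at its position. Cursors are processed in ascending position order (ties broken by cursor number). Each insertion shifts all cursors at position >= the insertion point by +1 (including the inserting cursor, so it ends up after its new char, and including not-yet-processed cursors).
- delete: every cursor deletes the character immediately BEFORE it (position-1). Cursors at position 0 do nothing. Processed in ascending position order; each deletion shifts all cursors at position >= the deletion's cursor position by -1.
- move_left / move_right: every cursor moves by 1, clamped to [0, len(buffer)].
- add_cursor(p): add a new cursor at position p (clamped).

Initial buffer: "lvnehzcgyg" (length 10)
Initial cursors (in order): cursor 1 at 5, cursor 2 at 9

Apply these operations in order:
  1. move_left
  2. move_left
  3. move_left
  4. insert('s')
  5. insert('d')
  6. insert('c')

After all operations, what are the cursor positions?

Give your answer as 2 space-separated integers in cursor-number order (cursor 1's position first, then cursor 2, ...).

Answer: 5 12

Derivation:
After op 1 (move_left): buffer="lvnehzcgyg" (len 10), cursors c1@4 c2@8, authorship ..........
After op 2 (move_left): buffer="lvnehzcgyg" (len 10), cursors c1@3 c2@7, authorship ..........
After op 3 (move_left): buffer="lvnehzcgyg" (len 10), cursors c1@2 c2@6, authorship ..........
After op 4 (insert('s')): buffer="lvsnehzscgyg" (len 12), cursors c1@3 c2@8, authorship ..1....2....
After op 5 (insert('d')): buffer="lvsdnehzsdcgyg" (len 14), cursors c1@4 c2@10, authorship ..11....22....
After op 6 (insert('c')): buffer="lvsdcnehzsdccgyg" (len 16), cursors c1@5 c2@12, authorship ..111....222....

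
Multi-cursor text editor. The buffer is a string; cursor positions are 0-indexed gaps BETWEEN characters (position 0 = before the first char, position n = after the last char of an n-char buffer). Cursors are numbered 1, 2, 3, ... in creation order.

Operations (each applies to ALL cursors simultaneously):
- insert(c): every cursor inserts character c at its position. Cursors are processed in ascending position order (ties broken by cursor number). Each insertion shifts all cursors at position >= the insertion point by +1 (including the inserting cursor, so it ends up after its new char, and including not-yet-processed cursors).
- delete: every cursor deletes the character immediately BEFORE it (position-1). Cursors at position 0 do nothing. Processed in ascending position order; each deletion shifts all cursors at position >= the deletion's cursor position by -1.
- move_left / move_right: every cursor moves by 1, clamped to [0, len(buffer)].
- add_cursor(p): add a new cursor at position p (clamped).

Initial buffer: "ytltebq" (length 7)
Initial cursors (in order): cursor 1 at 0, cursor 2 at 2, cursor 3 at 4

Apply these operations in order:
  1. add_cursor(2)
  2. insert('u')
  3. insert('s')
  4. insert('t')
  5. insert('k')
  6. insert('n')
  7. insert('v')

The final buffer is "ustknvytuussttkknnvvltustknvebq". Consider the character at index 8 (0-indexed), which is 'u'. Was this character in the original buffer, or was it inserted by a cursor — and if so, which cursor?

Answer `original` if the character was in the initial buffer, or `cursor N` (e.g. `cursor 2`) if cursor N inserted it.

Answer: cursor 2

Derivation:
After op 1 (add_cursor(2)): buffer="ytltebq" (len 7), cursors c1@0 c2@2 c4@2 c3@4, authorship .......
After op 2 (insert('u')): buffer="uytuultuebq" (len 11), cursors c1@1 c2@5 c4@5 c3@8, authorship 1..24..3...
After op 3 (insert('s')): buffer="usytuussltusebq" (len 15), cursors c1@2 c2@8 c4@8 c3@12, authorship 11..2424..33...
After op 4 (insert('t')): buffer="ustytuussttltustebq" (len 19), cursors c1@3 c2@11 c4@11 c3@16, authorship 111..242424..333...
After op 5 (insert('k')): buffer="ustkytuussttkkltustkebq" (len 23), cursors c1@4 c2@14 c4@14 c3@20, authorship 1111..24242424..3333...
After op 6 (insert('n')): buffer="ustknytuussttkknnltustknebq" (len 27), cursors c1@5 c2@17 c4@17 c3@24, authorship 11111..2424242424..33333...
After op 7 (insert('v')): buffer="ustknvytuussttkknnvvltustknvebq" (len 31), cursors c1@6 c2@20 c4@20 c3@28, authorship 111111..242424242424..333333...
Authorship (.=original, N=cursor N): 1 1 1 1 1 1 . . 2 4 2 4 2 4 2 4 2 4 2 4 . . 3 3 3 3 3 3 . . .
Index 8: author = 2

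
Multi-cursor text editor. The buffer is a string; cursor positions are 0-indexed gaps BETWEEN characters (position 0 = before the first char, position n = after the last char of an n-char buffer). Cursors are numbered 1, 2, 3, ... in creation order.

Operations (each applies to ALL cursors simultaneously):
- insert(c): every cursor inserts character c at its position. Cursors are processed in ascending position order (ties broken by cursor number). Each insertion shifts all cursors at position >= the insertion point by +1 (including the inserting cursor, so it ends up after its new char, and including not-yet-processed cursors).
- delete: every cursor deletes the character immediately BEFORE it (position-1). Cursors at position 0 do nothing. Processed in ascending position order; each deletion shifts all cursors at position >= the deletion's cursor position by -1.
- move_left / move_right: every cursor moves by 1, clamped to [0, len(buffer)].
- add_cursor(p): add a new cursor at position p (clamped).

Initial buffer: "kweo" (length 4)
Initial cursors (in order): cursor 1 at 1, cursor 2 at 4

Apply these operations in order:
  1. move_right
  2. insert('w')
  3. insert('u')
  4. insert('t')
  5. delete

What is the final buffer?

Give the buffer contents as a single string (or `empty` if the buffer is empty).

Answer: kwwueowu

Derivation:
After op 1 (move_right): buffer="kweo" (len 4), cursors c1@2 c2@4, authorship ....
After op 2 (insert('w')): buffer="kwweow" (len 6), cursors c1@3 c2@6, authorship ..1..2
After op 3 (insert('u')): buffer="kwwueowu" (len 8), cursors c1@4 c2@8, authorship ..11..22
After op 4 (insert('t')): buffer="kwwuteowut" (len 10), cursors c1@5 c2@10, authorship ..111..222
After op 5 (delete): buffer="kwwueowu" (len 8), cursors c1@4 c2@8, authorship ..11..22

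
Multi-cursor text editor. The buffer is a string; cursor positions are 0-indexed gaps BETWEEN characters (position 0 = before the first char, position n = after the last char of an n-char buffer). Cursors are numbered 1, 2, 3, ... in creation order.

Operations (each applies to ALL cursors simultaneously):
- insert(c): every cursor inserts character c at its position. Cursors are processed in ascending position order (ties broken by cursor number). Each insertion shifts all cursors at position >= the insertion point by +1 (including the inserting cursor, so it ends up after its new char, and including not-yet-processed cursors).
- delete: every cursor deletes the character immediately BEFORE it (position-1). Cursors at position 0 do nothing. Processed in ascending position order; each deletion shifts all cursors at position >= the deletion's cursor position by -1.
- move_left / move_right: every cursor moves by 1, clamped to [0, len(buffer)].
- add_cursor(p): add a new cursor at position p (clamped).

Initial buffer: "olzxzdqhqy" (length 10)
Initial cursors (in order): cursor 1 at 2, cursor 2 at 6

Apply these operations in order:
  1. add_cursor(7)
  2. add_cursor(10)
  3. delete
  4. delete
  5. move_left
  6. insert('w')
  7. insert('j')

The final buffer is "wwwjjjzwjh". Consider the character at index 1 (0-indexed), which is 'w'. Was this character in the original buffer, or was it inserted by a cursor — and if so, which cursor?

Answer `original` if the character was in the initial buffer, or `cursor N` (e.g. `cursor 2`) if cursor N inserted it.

After op 1 (add_cursor(7)): buffer="olzxzdqhqy" (len 10), cursors c1@2 c2@6 c3@7, authorship ..........
After op 2 (add_cursor(10)): buffer="olzxzdqhqy" (len 10), cursors c1@2 c2@6 c3@7 c4@10, authorship ..........
After op 3 (delete): buffer="ozxzhq" (len 6), cursors c1@1 c2@4 c3@4 c4@6, authorship ......
After op 4 (delete): buffer="zh" (len 2), cursors c1@0 c2@1 c3@1 c4@2, authorship ..
After op 5 (move_left): buffer="zh" (len 2), cursors c1@0 c2@0 c3@0 c4@1, authorship ..
After op 6 (insert('w')): buffer="wwwzwh" (len 6), cursors c1@3 c2@3 c3@3 c4@5, authorship 123.4.
After op 7 (insert('j')): buffer="wwwjjjzwjh" (len 10), cursors c1@6 c2@6 c3@6 c4@9, authorship 123123.44.
Authorship (.=original, N=cursor N): 1 2 3 1 2 3 . 4 4 .
Index 1: author = 2

Answer: cursor 2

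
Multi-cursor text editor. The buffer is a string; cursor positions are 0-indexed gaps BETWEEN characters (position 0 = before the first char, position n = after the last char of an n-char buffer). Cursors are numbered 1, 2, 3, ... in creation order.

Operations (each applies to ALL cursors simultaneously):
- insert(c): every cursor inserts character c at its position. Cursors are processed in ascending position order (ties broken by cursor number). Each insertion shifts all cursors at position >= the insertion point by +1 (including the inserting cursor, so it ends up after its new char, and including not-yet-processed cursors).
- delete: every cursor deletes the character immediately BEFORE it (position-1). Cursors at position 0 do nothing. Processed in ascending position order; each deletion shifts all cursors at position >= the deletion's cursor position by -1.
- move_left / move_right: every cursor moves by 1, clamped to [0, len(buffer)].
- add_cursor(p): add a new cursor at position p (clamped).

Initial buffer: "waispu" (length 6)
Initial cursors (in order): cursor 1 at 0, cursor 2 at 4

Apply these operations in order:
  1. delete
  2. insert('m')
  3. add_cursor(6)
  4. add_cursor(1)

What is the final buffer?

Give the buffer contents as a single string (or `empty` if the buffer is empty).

Answer: mwaimpu

Derivation:
After op 1 (delete): buffer="waipu" (len 5), cursors c1@0 c2@3, authorship .....
After op 2 (insert('m')): buffer="mwaimpu" (len 7), cursors c1@1 c2@5, authorship 1...2..
After op 3 (add_cursor(6)): buffer="mwaimpu" (len 7), cursors c1@1 c2@5 c3@6, authorship 1...2..
After op 4 (add_cursor(1)): buffer="mwaimpu" (len 7), cursors c1@1 c4@1 c2@5 c3@6, authorship 1...2..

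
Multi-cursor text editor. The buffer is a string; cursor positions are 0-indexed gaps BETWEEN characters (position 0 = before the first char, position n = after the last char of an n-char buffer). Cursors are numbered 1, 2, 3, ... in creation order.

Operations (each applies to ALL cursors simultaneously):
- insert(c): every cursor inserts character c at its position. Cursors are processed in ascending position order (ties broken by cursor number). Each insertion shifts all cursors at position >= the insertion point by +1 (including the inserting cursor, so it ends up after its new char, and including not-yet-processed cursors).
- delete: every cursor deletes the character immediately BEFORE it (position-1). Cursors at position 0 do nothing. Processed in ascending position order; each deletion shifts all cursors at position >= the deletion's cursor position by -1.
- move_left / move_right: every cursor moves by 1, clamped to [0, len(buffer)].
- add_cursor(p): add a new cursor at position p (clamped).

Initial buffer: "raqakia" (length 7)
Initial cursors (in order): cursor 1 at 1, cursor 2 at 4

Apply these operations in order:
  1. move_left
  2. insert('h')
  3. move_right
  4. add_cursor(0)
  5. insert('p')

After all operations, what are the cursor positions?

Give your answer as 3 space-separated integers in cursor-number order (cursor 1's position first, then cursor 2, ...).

After op 1 (move_left): buffer="raqakia" (len 7), cursors c1@0 c2@3, authorship .......
After op 2 (insert('h')): buffer="hraqhakia" (len 9), cursors c1@1 c2@5, authorship 1...2....
After op 3 (move_right): buffer="hraqhakia" (len 9), cursors c1@2 c2@6, authorship 1...2....
After op 4 (add_cursor(0)): buffer="hraqhakia" (len 9), cursors c3@0 c1@2 c2@6, authorship 1...2....
After op 5 (insert('p')): buffer="phrpaqhapkia" (len 12), cursors c3@1 c1@4 c2@9, authorship 31.1..2.2...

Answer: 4 9 1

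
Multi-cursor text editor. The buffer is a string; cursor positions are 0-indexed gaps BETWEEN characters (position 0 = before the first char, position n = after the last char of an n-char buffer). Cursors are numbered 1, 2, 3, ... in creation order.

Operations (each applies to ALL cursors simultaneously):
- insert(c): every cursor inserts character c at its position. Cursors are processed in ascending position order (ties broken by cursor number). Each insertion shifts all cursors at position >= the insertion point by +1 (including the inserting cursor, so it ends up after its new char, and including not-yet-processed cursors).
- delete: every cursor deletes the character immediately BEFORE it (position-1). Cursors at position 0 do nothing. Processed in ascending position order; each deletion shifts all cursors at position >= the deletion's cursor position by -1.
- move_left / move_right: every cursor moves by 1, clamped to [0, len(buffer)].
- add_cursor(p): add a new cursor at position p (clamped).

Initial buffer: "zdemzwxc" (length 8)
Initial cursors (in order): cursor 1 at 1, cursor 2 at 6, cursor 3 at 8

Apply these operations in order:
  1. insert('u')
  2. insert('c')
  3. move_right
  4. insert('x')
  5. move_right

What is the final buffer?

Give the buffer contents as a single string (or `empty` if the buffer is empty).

After op 1 (insert('u')): buffer="zudemzwuxcu" (len 11), cursors c1@2 c2@8 c3@11, authorship .1.....2..3
After op 2 (insert('c')): buffer="zucdemzwucxcuc" (len 14), cursors c1@3 c2@10 c3@14, authorship .11.....22..33
After op 3 (move_right): buffer="zucdemzwucxcuc" (len 14), cursors c1@4 c2@11 c3@14, authorship .11.....22..33
After op 4 (insert('x')): buffer="zucdxemzwucxxcucx" (len 17), cursors c1@5 c2@13 c3@17, authorship .11.1....22.2.333
After op 5 (move_right): buffer="zucdxemzwucxxcucx" (len 17), cursors c1@6 c2@14 c3@17, authorship .11.1....22.2.333

Answer: zucdxemzwucxxcucx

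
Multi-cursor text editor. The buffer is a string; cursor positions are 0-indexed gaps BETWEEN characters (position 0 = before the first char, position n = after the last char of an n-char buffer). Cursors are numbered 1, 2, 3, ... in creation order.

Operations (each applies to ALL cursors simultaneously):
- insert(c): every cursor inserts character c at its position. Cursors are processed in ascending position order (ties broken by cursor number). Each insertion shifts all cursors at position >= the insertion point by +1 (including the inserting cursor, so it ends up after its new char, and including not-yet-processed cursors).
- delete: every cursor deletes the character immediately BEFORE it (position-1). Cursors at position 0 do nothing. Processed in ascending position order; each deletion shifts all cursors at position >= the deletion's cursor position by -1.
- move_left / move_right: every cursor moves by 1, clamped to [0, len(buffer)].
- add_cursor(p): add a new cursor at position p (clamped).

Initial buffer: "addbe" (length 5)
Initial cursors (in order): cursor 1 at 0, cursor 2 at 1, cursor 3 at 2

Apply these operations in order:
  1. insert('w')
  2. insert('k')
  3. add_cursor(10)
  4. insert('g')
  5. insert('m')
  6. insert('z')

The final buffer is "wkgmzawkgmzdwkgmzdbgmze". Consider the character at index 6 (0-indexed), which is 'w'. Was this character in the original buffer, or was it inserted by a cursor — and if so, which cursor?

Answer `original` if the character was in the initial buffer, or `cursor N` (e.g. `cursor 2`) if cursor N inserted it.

After op 1 (insert('w')): buffer="wawdwdbe" (len 8), cursors c1@1 c2@3 c3@5, authorship 1.2.3...
After op 2 (insert('k')): buffer="wkawkdwkdbe" (len 11), cursors c1@2 c2@5 c3@8, authorship 11.22.33...
After op 3 (add_cursor(10)): buffer="wkawkdwkdbe" (len 11), cursors c1@2 c2@5 c3@8 c4@10, authorship 11.22.33...
After op 4 (insert('g')): buffer="wkgawkgdwkgdbge" (len 15), cursors c1@3 c2@7 c3@11 c4@14, authorship 111.222.333..4.
After op 5 (insert('m')): buffer="wkgmawkgmdwkgmdbgme" (len 19), cursors c1@4 c2@9 c3@14 c4@18, authorship 1111.2222.3333..44.
After op 6 (insert('z')): buffer="wkgmzawkgmzdwkgmzdbgmze" (len 23), cursors c1@5 c2@11 c3@17 c4@22, authorship 11111.22222.33333..444.
Authorship (.=original, N=cursor N): 1 1 1 1 1 . 2 2 2 2 2 . 3 3 3 3 3 . . 4 4 4 .
Index 6: author = 2

Answer: cursor 2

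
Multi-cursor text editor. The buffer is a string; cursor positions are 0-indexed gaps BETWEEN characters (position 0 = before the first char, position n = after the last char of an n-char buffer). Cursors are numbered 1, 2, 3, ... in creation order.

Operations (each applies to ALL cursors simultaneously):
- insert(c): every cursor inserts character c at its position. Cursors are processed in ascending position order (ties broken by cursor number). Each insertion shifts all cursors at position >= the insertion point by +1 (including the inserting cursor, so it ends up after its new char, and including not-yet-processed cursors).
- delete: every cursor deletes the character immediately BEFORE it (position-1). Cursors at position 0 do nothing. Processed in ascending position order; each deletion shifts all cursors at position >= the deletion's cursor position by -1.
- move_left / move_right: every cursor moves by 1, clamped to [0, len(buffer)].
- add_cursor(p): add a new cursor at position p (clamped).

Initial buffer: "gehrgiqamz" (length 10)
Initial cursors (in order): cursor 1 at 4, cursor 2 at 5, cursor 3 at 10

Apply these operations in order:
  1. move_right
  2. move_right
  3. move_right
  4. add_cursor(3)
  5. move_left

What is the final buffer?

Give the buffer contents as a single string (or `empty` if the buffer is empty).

Answer: gehrgiqamz

Derivation:
After op 1 (move_right): buffer="gehrgiqamz" (len 10), cursors c1@5 c2@6 c3@10, authorship ..........
After op 2 (move_right): buffer="gehrgiqamz" (len 10), cursors c1@6 c2@7 c3@10, authorship ..........
After op 3 (move_right): buffer="gehrgiqamz" (len 10), cursors c1@7 c2@8 c3@10, authorship ..........
After op 4 (add_cursor(3)): buffer="gehrgiqamz" (len 10), cursors c4@3 c1@7 c2@8 c3@10, authorship ..........
After op 5 (move_left): buffer="gehrgiqamz" (len 10), cursors c4@2 c1@6 c2@7 c3@9, authorship ..........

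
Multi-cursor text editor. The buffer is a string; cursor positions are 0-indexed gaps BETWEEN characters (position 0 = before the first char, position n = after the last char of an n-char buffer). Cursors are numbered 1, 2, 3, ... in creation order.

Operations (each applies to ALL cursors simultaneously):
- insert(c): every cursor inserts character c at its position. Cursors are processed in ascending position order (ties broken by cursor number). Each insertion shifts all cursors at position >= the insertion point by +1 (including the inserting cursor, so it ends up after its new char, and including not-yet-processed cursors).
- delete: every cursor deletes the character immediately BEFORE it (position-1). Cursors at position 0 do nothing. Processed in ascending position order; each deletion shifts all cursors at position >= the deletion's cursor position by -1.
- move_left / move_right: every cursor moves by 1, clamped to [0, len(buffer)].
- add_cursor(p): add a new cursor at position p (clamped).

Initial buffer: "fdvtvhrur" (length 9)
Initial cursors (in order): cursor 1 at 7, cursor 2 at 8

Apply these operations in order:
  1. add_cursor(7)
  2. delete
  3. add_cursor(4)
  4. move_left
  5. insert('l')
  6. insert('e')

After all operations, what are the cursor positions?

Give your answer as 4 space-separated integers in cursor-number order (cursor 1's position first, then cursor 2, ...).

Answer: 12 12 12 5

Derivation:
After op 1 (add_cursor(7)): buffer="fdvtvhrur" (len 9), cursors c1@7 c3@7 c2@8, authorship .........
After op 2 (delete): buffer="fdvtvr" (len 6), cursors c1@5 c2@5 c3@5, authorship ......
After op 3 (add_cursor(4)): buffer="fdvtvr" (len 6), cursors c4@4 c1@5 c2@5 c3@5, authorship ......
After op 4 (move_left): buffer="fdvtvr" (len 6), cursors c4@3 c1@4 c2@4 c3@4, authorship ......
After op 5 (insert('l')): buffer="fdvltlllvr" (len 10), cursors c4@4 c1@8 c2@8 c3@8, authorship ...4.123..
After op 6 (insert('e')): buffer="fdvletllleeevr" (len 14), cursors c4@5 c1@12 c2@12 c3@12, authorship ...44.123123..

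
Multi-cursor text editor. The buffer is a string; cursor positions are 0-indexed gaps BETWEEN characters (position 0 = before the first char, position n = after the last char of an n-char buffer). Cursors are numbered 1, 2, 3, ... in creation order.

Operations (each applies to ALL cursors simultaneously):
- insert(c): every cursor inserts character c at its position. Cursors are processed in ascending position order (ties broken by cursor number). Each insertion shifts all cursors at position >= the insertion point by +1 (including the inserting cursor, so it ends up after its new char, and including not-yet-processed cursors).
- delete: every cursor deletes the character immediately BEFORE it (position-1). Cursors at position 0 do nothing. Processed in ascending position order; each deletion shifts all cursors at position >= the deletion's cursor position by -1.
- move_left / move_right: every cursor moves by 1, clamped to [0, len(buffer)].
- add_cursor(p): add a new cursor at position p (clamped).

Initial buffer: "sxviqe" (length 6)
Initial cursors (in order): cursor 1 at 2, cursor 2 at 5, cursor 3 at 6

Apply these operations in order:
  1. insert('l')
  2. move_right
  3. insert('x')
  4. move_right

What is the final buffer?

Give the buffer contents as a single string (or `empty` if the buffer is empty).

Answer: sxlvxiqlexlx

Derivation:
After op 1 (insert('l')): buffer="sxlviqlel" (len 9), cursors c1@3 c2@7 c3@9, authorship ..1...2.3
After op 2 (move_right): buffer="sxlviqlel" (len 9), cursors c1@4 c2@8 c3@9, authorship ..1...2.3
After op 3 (insert('x')): buffer="sxlvxiqlexlx" (len 12), cursors c1@5 c2@10 c3@12, authorship ..1.1..2.233
After op 4 (move_right): buffer="sxlvxiqlexlx" (len 12), cursors c1@6 c2@11 c3@12, authorship ..1.1..2.233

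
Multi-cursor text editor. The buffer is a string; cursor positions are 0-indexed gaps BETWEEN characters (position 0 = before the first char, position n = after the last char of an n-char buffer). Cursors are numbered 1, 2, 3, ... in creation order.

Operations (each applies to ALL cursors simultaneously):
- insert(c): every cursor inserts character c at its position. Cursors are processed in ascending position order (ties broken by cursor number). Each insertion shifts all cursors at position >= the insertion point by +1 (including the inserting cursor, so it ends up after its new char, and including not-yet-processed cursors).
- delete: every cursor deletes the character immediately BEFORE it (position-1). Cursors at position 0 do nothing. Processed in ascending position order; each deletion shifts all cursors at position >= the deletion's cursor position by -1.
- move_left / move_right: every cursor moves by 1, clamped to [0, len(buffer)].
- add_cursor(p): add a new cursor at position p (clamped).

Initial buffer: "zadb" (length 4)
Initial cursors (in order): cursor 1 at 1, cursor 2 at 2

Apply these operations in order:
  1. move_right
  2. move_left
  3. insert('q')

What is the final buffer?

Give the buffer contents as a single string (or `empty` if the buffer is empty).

Answer: zqaqdb

Derivation:
After op 1 (move_right): buffer="zadb" (len 4), cursors c1@2 c2@3, authorship ....
After op 2 (move_left): buffer="zadb" (len 4), cursors c1@1 c2@2, authorship ....
After op 3 (insert('q')): buffer="zqaqdb" (len 6), cursors c1@2 c2@4, authorship .1.2..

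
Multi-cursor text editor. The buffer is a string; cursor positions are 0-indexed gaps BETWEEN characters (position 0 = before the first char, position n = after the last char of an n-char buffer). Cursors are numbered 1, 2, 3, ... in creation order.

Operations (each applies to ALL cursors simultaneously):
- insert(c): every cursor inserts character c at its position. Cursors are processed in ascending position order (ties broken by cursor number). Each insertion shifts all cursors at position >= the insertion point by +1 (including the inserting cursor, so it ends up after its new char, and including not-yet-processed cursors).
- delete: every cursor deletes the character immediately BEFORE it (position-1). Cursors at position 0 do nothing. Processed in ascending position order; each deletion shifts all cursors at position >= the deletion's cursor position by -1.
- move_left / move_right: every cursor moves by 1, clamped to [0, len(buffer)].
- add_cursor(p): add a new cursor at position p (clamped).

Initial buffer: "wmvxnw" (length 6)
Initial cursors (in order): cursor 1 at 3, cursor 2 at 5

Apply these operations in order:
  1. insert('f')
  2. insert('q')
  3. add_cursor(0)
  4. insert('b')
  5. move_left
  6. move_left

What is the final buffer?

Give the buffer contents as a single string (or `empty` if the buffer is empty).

After op 1 (insert('f')): buffer="wmvfxnfw" (len 8), cursors c1@4 c2@7, authorship ...1..2.
After op 2 (insert('q')): buffer="wmvfqxnfqw" (len 10), cursors c1@5 c2@9, authorship ...11..22.
After op 3 (add_cursor(0)): buffer="wmvfqxnfqw" (len 10), cursors c3@0 c1@5 c2@9, authorship ...11..22.
After op 4 (insert('b')): buffer="bwmvfqbxnfqbw" (len 13), cursors c3@1 c1@7 c2@12, authorship 3...111..222.
After op 5 (move_left): buffer="bwmvfqbxnfqbw" (len 13), cursors c3@0 c1@6 c2@11, authorship 3...111..222.
After op 6 (move_left): buffer="bwmvfqbxnfqbw" (len 13), cursors c3@0 c1@5 c2@10, authorship 3...111..222.

Answer: bwmvfqbxnfqbw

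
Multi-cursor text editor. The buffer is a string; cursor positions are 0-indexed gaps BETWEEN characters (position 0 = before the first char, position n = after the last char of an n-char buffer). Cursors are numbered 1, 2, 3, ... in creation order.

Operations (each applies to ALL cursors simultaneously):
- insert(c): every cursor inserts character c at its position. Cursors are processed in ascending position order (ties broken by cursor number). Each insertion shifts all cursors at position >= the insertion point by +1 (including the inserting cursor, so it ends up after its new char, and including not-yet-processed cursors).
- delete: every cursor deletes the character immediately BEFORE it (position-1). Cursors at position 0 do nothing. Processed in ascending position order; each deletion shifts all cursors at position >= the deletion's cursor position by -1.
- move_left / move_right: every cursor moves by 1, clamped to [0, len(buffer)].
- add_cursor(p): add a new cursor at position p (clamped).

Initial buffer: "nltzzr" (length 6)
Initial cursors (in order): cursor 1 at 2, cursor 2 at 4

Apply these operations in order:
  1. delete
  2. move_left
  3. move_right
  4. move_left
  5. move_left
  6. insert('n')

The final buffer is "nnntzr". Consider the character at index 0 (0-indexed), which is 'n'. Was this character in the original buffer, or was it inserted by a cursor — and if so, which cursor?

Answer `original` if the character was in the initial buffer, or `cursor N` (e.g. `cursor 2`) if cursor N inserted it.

Answer: cursor 1

Derivation:
After op 1 (delete): buffer="ntzr" (len 4), cursors c1@1 c2@2, authorship ....
After op 2 (move_left): buffer="ntzr" (len 4), cursors c1@0 c2@1, authorship ....
After op 3 (move_right): buffer="ntzr" (len 4), cursors c1@1 c2@2, authorship ....
After op 4 (move_left): buffer="ntzr" (len 4), cursors c1@0 c2@1, authorship ....
After op 5 (move_left): buffer="ntzr" (len 4), cursors c1@0 c2@0, authorship ....
After op 6 (insert('n')): buffer="nnntzr" (len 6), cursors c1@2 c2@2, authorship 12....
Authorship (.=original, N=cursor N): 1 2 . . . .
Index 0: author = 1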